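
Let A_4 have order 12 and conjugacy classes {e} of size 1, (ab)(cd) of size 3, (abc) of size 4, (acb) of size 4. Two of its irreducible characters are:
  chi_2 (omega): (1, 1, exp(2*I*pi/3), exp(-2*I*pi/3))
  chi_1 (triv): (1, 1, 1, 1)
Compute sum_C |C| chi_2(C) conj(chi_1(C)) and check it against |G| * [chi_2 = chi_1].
Sum = 0; so <chi_2, chi_1> = 0 (distinct irreducibles are orthogonal).

Argument: Compute term by term over conjugacy classes (|C| * chi_2(C) * conj(chi_1(C))):
  1*(1)*conj(1) + 3*(1)*conj(1) + 4*(exp(2*I*pi/3))*conj(1) + 4*(exp(-2*I*pi/3))*conj(1)
  = (1) + (3) + (4*exp(2*I*pi/3)) + (4*exp(-2*I*pi/3))
  = 0.
(Exp terms are combined using exp(i*s)*conj(exp(i*t)) = exp(i*(s-t)), and sums of them are collapsed using the identity that for every m > 1 the m distinct m-th roots of unity sum to 0, e.g. 1 + exp(2*I*pi/3) + exp(-2*I*pi/3) = 0.)
Dividing by |G| = 12 gives 0/12 = 0, matching the row-orthogonality relation <chi_2, chi_1> = [chi_2 = chi_1].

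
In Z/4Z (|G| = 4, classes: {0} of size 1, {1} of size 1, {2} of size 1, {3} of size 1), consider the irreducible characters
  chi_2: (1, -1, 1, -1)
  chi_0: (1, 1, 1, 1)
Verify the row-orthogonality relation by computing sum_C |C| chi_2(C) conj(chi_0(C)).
Sum = 0; so <chi_2, chi_0> = 0 (distinct irreducibles are orthogonal).

Explanation: Compute term by term over conjugacy classes (|C| * chi_2(C) * conj(chi_0(C))):
  1*(1)*conj(1) + 1*(-1)*conj(1) + 1*(1)*conj(1) + 1*(-1)*conj(1)
  = (1) + (-1) + (1) + (-1)
  = 0.
(Exp terms are combined using exp(i*s)*conj(exp(i*t)) = exp(i*(s-t)), and sums of them are collapsed using the identity that for every m > 1 the m distinct m-th roots of unity sum to 0, e.g. 1 + exp(2*I*pi/3) + exp(-2*I*pi/3) = 0.)
Dividing by |G| = 4 gives 0/4 = 0, matching the row-orthogonality relation <chi_2, chi_0> = [chi_2 = chi_0].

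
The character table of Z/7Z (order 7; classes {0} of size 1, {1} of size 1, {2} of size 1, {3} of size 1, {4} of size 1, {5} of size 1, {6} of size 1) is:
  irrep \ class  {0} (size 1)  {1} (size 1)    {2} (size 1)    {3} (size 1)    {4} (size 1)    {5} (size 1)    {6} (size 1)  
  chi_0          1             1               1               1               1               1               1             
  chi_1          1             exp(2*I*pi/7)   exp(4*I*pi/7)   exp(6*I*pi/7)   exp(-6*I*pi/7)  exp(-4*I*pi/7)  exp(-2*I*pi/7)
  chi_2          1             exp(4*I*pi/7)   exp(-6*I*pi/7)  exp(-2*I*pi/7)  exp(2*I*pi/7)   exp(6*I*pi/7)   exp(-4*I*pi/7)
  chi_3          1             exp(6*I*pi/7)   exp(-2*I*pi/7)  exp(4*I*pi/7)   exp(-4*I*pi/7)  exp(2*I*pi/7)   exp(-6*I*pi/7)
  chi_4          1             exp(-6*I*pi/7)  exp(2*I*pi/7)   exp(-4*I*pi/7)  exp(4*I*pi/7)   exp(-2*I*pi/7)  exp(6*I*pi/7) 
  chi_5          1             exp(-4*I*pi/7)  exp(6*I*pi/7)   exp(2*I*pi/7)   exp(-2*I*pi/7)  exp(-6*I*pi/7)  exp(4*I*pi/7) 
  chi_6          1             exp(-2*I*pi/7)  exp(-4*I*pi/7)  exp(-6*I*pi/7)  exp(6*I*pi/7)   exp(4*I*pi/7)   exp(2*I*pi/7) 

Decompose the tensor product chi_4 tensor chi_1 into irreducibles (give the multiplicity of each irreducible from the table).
chi_4 tensor chi_1 = chi_5 (all other irreducibles have multiplicity 0).

The character of a tensor product is the pointwise product (chi_4 * chi_1)(C) = chi_4(C) * chi_1(C):
  {0}: (1)*(1), {1}: (exp(-6*I*pi/7))*(exp(2*I*pi/7)), {2}: (exp(2*I*pi/7))*(exp(4*I*pi/7)), {3}: (exp(-4*I*pi/7))*(exp(6*I*pi/7)), {4}: (exp(4*I*pi/7))*(exp(-6*I*pi/7)), {5}: (exp(-2*I*pi/7))*(exp(-4*I*pi/7)), {6}: (exp(6*I*pi/7))*(exp(-2*I*pi/7))
so (chi_4 * chi_1) takes values
  {0} -> 1, {1} -> exp(-4*I*pi/7), {2} -> exp(6*I*pi/7), {3} -> exp(2*I*pi/7), {4} -> exp(-2*I*pi/7), {5} -> exp(-6*I*pi/7), {6} -> exp(4*I*pi/7).
Now take the inner product of this character with each irreducible chi from the table, <chi_4*chi_1, chi> = (1/7) sum_C |C| (chi_4*chi_1)(C) conj(chi(C)):
  <chi_4*chi_1, chi_0> = (1/7)[1*(1)*conj(1) + 1*(exp(-4*I*pi/7))*conj(1) + 1*(exp(6*I*pi/7))*conj(1) + 1*(exp(2*I*pi/7))*conj(1) + 1*(exp(-2*I*pi/7))*conj(1) + 1*(exp(-6*I*pi/7))*conj(1) + 1*(exp(4*I*pi/7))*conj(1)]
      = (1/7)[(1) + (exp(-4*I*pi/7)) + (exp(6*I*pi/7)) + (exp(2*I*pi/7)) + (exp(-2*I*pi/7)) + (exp(-6*I*pi/7)) + (exp(4*I*pi/7))] = 0/7 = 0
  <chi_4*chi_1, chi_1> = (1/7)[1*(1)*conj(1) + 1*(exp(-4*I*pi/7))*conj(exp(2*I*pi/7)) + 1*(exp(6*I*pi/7))*conj(exp(4*I*pi/7)) + 1*(exp(2*I*pi/7))*conj(exp(6*I*pi/7)) + 1*(exp(-2*I*pi/7))*conj(exp(-6*I*pi/7)) + 1*(exp(-6*I*pi/7))*conj(exp(-4*I*pi/7)) + 1*(exp(4*I*pi/7))*conj(exp(-2*I*pi/7))]
      = (1/7)[(1) + (exp(-6*I*pi/7)) + (exp(2*I*pi/7)) + (exp(-4*I*pi/7)) + (exp(4*I*pi/7)) + (exp(-2*I*pi/7)) + (exp(6*I*pi/7))] = 0/7 = 0
  <chi_4*chi_1, chi_2> = (1/7)[1*(1)*conj(1) + 1*(exp(-4*I*pi/7))*conj(exp(4*I*pi/7)) + 1*(exp(6*I*pi/7))*conj(exp(-6*I*pi/7)) + 1*(exp(2*I*pi/7))*conj(exp(-2*I*pi/7)) + 1*(exp(-2*I*pi/7))*conj(exp(2*I*pi/7)) + 1*(exp(-6*I*pi/7))*conj(exp(6*I*pi/7)) + 1*(exp(4*I*pi/7))*conj(exp(-4*I*pi/7))]
      = (1/7)[(1) + (exp(6*I*pi/7)) + (exp(-2*I*pi/7)) + (exp(4*I*pi/7)) + (exp(-4*I*pi/7)) + (exp(2*I*pi/7)) + (exp(-6*I*pi/7))] = 0/7 = 0
  <chi_4*chi_1, chi_3> = (1/7)[1*(1)*conj(1) + 1*(exp(-4*I*pi/7))*conj(exp(6*I*pi/7)) + 1*(exp(6*I*pi/7))*conj(exp(-2*I*pi/7)) + 1*(exp(2*I*pi/7))*conj(exp(4*I*pi/7)) + 1*(exp(-2*I*pi/7))*conj(exp(-4*I*pi/7)) + 1*(exp(-6*I*pi/7))*conj(exp(2*I*pi/7)) + 1*(exp(4*I*pi/7))*conj(exp(-6*I*pi/7))]
      = (1/7)[(1) + (exp(4*I*pi/7)) + (exp(-6*I*pi/7)) + (exp(-2*I*pi/7)) + (exp(2*I*pi/7)) + (exp(6*I*pi/7)) + (exp(-4*I*pi/7))] = 0/7 = 0
  <chi_4*chi_1, chi_4> = (1/7)[1*(1)*conj(1) + 1*(exp(-4*I*pi/7))*conj(exp(-6*I*pi/7)) + 1*(exp(6*I*pi/7))*conj(exp(2*I*pi/7)) + 1*(exp(2*I*pi/7))*conj(exp(-4*I*pi/7)) + 1*(exp(-2*I*pi/7))*conj(exp(4*I*pi/7)) + 1*(exp(-6*I*pi/7))*conj(exp(-2*I*pi/7)) + 1*(exp(4*I*pi/7))*conj(exp(6*I*pi/7))]
      = (1/7)[(1) + (exp(2*I*pi/7)) + (exp(4*I*pi/7)) + (exp(6*I*pi/7)) + (exp(-6*I*pi/7)) + (exp(-4*I*pi/7)) + (exp(-2*I*pi/7))] = 0/7 = 0
  <chi_4*chi_1, chi_5> = (1/7)[1*(1)*conj(1) + 1*(exp(-4*I*pi/7))*conj(exp(-4*I*pi/7)) + 1*(exp(6*I*pi/7))*conj(exp(6*I*pi/7)) + 1*(exp(2*I*pi/7))*conj(exp(2*I*pi/7)) + 1*(exp(-2*I*pi/7))*conj(exp(-2*I*pi/7)) + 1*(exp(-6*I*pi/7))*conj(exp(-6*I*pi/7)) + 1*(exp(4*I*pi/7))*conj(exp(4*I*pi/7))]
      = (1/7)[(1) + (1) + (1) + (1) + (1) + (1) + (1)] = 7/7 = 1
  <chi_4*chi_1, chi_6> = (1/7)[1*(1)*conj(1) + 1*(exp(-4*I*pi/7))*conj(exp(-2*I*pi/7)) + 1*(exp(6*I*pi/7))*conj(exp(-4*I*pi/7)) + 1*(exp(2*I*pi/7))*conj(exp(-6*I*pi/7)) + 1*(exp(-2*I*pi/7))*conj(exp(6*I*pi/7)) + 1*(exp(-6*I*pi/7))*conj(exp(4*I*pi/7)) + 1*(exp(4*I*pi/7))*conj(exp(2*I*pi/7))]
      = (1/7)[(1) + (exp(-2*I*pi/7)) + (exp(-4*I*pi/7)) + (exp(-6*I*pi/7)) + (exp(6*I*pi/7)) + (exp(4*I*pi/7)) + (exp(2*I*pi/7))] = 0/7 = 0
(Exp terms are combined using exp(i*s)*conj(exp(i*t)) = exp(i*(s-t)), and sums of them are collapsed using the identity that for every m > 1 the m distinct m-th roots of unity sum to 0, e.g. 1 + exp(2*I*pi/3) + exp(-2*I*pi/3) = 0.)
Hence the multiplicities are chi_5: 1. Dimension check: dim(chi_4)*dim(chi_1) = 1*1 = 1 and sum (mult * dim) = 1*1 = 1.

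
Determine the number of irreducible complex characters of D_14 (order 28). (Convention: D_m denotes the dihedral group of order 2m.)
10

Derivation: The number of irreducible complex representations of a finite group equals its number of conjugacy classes. D_14 has 10 conjugacy classes (n/2 + 3 for n even), so D_14 (order 28) has exactly 10 irreducible complex representations.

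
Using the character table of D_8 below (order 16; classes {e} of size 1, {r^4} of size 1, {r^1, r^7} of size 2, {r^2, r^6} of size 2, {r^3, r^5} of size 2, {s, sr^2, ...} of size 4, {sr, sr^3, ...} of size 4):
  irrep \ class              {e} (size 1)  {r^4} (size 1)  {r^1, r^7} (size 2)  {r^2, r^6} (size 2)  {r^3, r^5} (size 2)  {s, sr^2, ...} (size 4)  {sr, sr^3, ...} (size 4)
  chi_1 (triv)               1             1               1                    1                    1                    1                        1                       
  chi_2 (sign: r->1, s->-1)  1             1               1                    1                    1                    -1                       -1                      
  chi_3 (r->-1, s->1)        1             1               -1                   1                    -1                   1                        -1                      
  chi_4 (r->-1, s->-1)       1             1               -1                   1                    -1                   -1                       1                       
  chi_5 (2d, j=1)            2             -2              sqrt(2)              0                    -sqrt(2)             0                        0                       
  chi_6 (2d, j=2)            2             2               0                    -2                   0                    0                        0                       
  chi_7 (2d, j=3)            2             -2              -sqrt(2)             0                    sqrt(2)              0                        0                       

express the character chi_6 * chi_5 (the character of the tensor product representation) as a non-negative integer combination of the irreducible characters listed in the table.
chi_6 tensor chi_5 = chi_5 + chi_7 (all other irreducibles have multiplicity 0).

Solution. The character of a tensor product is the pointwise product (chi_6 * chi_5)(C) = chi_6(C) * chi_5(C):
  {e}: (2)*(2), {r^4}: (2)*(-2), {r^1, r^7}: (0)*(sqrt(2)), {r^2, r^6}: (-2)*(0), {r^3, r^5}: (0)*(-sqrt(2)), {s, sr^2, ...}: (0)*(0), {sr, sr^3, ...}: (0)*(0)
so (chi_6 * chi_5) takes values
  {e} -> 4, {r^4} -> -4, {r^1, r^7} -> 0, {r^2, r^6} -> 0, {r^3, r^5} -> 0, {s, sr^2, ...} -> 0, {sr, sr^3, ...} -> 0.
Now take the inner product of this character with each irreducible chi from the table, <chi_6*chi_5, chi> = (1/16) sum_C |C| (chi_6*chi_5)(C) conj(chi(C)):
  <chi_6*chi_5, chi_1> = (1/16)[1*(4)*conj(1) + 1*(-4)*conj(1) + 2*(0)*conj(1) + 2*(0)*conj(1) + 2*(0)*conj(1) + 4*(0)*conj(1) + 4*(0)*conj(1)]
      = (1/16)[(4) + (-4) + (0) + (0) + (0) + (0) + (0)] = 0/16 = 0
  <chi_6*chi_5, chi_2> = (1/16)[1*(4)*conj(1) + 1*(-4)*conj(1) + 2*(0)*conj(1) + 2*(0)*conj(1) + 2*(0)*conj(1) + 4*(0)*conj(-1) + 4*(0)*conj(-1)]
      = (1/16)[(4) + (-4) + (0) + (0) + (0) + (0) + (0)] = 0/16 = 0
  <chi_6*chi_5, chi_3> = (1/16)[1*(4)*conj(1) + 1*(-4)*conj(1) + 2*(0)*conj(-1) + 2*(0)*conj(1) + 2*(0)*conj(-1) + 4*(0)*conj(1) + 4*(0)*conj(-1)]
      = (1/16)[(4) + (-4) + (0) + (0) + (0) + (0) + (0)] = 0/16 = 0
  <chi_6*chi_5, chi_4> = (1/16)[1*(4)*conj(1) + 1*(-4)*conj(1) + 2*(0)*conj(-1) + 2*(0)*conj(1) + 2*(0)*conj(-1) + 4*(0)*conj(-1) + 4*(0)*conj(1)]
      = (1/16)[(4) + (-4) + (0) + (0) + (0) + (0) + (0)] = 0/16 = 0
  <chi_6*chi_5, chi_5> = (1/16)[1*(4)*conj(2) + 1*(-4)*conj(-2) + 2*(0)*conj(sqrt(2)) + 2*(0)*conj(0) + 2*(0)*conj(-sqrt(2)) + 4*(0)*conj(0) + 4*(0)*conj(0)]
      = (1/16)[(8) + (8) + (0) + (0) + (0) + (0) + (0)] = 16/16 = 1
  <chi_6*chi_5, chi_6> = (1/16)[1*(4)*conj(2) + 1*(-4)*conj(2) + 2*(0)*conj(0) + 2*(0)*conj(-2) + 2*(0)*conj(0) + 4*(0)*conj(0) + 4*(0)*conj(0)]
      = (1/16)[(8) + (-8) + (0) + (0) + (0) + (0) + (0)] = 0/16 = 0
  <chi_6*chi_5, chi_7> = (1/16)[1*(4)*conj(2) + 1*(-4)*conj(-2) + 2*(0)*conj(-sqrt(2)) + 2*(0)*conj(0) + 2*(0)*conj(sqrt(2)) + 4*(0)*conj(0) + 4*(0)*conj(0)]
      = (1/16)[(8) + (8) + (0) + (0) + (0) + (0) + (0)] = 16/16 = 1
Hence the multiplicities are chi_5: 1, chi_7: 1. Dimension check: dim(chi_6)*dim(chi_5) = 2*2 = 4 and sum (mult * dim) = 1*2 + 1*2 = 4.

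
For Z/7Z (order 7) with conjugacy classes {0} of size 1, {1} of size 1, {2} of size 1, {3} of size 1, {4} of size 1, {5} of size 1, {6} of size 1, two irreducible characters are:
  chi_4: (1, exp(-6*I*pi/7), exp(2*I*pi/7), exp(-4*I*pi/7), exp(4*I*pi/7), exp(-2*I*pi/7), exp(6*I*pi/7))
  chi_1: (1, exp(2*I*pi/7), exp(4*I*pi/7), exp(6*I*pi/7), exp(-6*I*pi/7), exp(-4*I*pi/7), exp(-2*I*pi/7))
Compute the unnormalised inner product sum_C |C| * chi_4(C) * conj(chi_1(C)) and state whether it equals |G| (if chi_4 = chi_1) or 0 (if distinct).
Sum = 0; so <chi_4, chi_1> = 0 (distinct irreducibles are orthogonal).

Compute term by term over conjugacy classes (|C| * chi_4(C) * conj(chi_1(C))):
  1*(1)*conj(1) + 1*(exp(-6*I*pi/7))*conj(exp(2*I*pi/7)) + 1*(exp(2*I*pi/7))*conj(exp(4*I*pi/7)) + 1*(exp(-4*I*pi/7))*conj(exp(6*I*pi/7)) + 1*(exp(4*I*pi/7))*conj(exp(-6*I*pi/7)) + 1*(exp(-2*I*pi/7))*conj(exp(-4*I*pi/7)) + 1*(exp(6*I*pi/7))*conj(exp(-2*I*pi/7))
  = (1) + (exp(6*I*pi/7)) + (exp(-2*I*pi/7)) + (exp(4*I*pi/7)) + (exp(-4*I*pi/7)) + (exp(2*I*pi/7)) + (exp(-6*I*pi/7))
  = 0.
(Exp terms are combined using exp(i*s)*conj(exp(i*t)) = exp(i*(s-t)), and sums of them are collapsed using the identity that for every m > 1 the m distinct m-th roots of unity sum to 0, e.g. 1 + exp(2*I*pi/3) + exp(-2*I*pi/3) = 0.)
Dividing by |G| = 7 gives 0/7 = 0, matching the row-orthogonality relation <chi_4, chi_1> = [chi_4 = chi_1].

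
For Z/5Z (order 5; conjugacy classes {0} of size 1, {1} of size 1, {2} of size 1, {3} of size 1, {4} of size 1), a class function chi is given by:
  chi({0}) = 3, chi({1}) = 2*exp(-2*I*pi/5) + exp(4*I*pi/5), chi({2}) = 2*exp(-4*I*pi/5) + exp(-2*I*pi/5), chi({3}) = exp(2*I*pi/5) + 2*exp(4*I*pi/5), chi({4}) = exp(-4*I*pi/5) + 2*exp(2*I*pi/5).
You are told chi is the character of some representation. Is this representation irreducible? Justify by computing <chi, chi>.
Not irreducible (reducible): <chi, chi> = 5 > 1.

Argument: <chi, chi> = (1/|G|) sum_C |C| * |chi(C)|^2 = (1/5)[1*|3|^2 + 1*|2*exp(-2*I*pi/5) + exp(4*I*pi/5)|^2 + 1*|2*exp(-4*I*pi/5) + exp(-2*I*pi/5)|^2 + 1*|exp(2*I*pi/5) + 2*exp(4*I*pi/5)|^2 + 1*|exp(-4*I*pi/5) + 2*exp(2*I*pi/5)|^2]
  = (1/5)[(9) + (5 + 2*exp(-4*I*pi/5) + 2*exp(4*I*pi/5)) + (5 + 2*exp(-2*I*pi/5) + 2*exp(2*I*pi/5)) + (5 + 2*exp(-2*I*pi/5) + 2*exp(2*I*pi/5)) + (5 + 2*exp(-4*I*pi/5) + 2*exp(4*I*pi/5))] = 25/5 = 5.
(Exp terms are combined using exp(i*s)*conj(exp(i*t)) = exp(i*(s-t)), and sums of them are collapsed using the identity that for every m > 1 the m distinct m-th roots of unity sum to 0, e.g. 1 + exp(2*I*pi/3) + exp(-2*I*pi/3) = 0.)
A character is irreducible iff <chi, chi> = 1, so this representation is reducible.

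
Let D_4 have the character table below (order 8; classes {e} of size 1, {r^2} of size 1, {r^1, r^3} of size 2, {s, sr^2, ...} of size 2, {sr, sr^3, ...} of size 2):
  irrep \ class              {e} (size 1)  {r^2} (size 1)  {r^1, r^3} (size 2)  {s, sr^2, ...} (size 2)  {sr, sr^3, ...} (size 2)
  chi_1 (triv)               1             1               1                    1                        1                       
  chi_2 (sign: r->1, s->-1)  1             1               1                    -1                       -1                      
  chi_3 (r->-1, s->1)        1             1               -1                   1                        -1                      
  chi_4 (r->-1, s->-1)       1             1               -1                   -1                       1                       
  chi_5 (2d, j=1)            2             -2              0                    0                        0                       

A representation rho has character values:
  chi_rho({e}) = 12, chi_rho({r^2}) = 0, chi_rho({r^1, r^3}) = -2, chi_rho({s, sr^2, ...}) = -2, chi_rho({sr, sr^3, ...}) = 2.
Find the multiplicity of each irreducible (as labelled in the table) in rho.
Multiplicities: chi_1: 1, chi_2: 1, chi_3: 1, chi_4: 3, chi_5: 3.

Derivation: Use <chi_rho, chi> = (1/|G|) sum_C |C| * chi_rho(C) * conj(chi(C)) with |G| = 8 for each irreducible chi in the table:
  <chi_rho, chi_1> = (1/8)[1*(12)*conj(1) + 1*(0)*conj(1) + 2*(-2)*conj(1) + 2*(-2)*conj(1) + 2*(2)*conj(1)]
      = (1/8)[(12) + (0) + (-4) + (-4) + (4)] = 8/8 = 1
  <chi_rho, chi_2> = (1/8)[1*(12)*conj(1) + 1*(0)*conj(1) + 2*(-2)*conj(1) + 2*(-2)*conj(-1) + 2*(2)*conj(-1)]
      = (1/8)[(12) + (0) + (-4) + (4) + (-4)] = 8/8 = 1
  <chi_rho, chi_3> = (1/8)[1*(12)*conj(1) + 1*(0)*conj(1) + 2*(-2)*conj(-1) + 2*(-2)*conj(1) + 2*(2)*conj(-1)]
      = (1/8)[(12) + (0) + (4) + (-4) + (-4)] = 8/8 = 1
  <chi_rho, chi_4> = (1/8)[1*(12)*conj(1) + 1*(0)*conj(1) + 2*(-2)*conj(-1) + 2*(-2)*conj(-1) + 2*(2)*conj(1)]
      = (1/8)[(12) + (0) + (4) + (4) + (4)] = 24/8 = 3
  <chi_rho, chi_5> = (1/8)[1*(12)*conj(2) + 1*(0)*conj(-2) + 2*(-2)*conj(0) + 2*(-2)*conj(0) + 2*(2)*conj(0)]
      = (1/8)[(24) + (0) + (0) + (0) + (0)] = 24/8 = 3
Dimension check: dim(rho) = sum (mult * dim) = 1*1 + 1*1 + 1*1 + 3*1 + 3*2 = 12 = chi_rho(e) = 12.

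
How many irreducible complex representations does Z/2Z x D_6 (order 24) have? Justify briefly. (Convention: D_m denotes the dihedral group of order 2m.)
12

Argument: The number of irreducible complex representations of a finite group equals its number of conjugacy classes. For a direct product, #classes(G x H) = #classes(G) * #classes(H). Z/2Z has 2 classes (abelian), D_6 has 6 classes, so 2 * 6 = 12, so Z/2Z x D_6 (order 24) has exactly 12 irreducible complex representations.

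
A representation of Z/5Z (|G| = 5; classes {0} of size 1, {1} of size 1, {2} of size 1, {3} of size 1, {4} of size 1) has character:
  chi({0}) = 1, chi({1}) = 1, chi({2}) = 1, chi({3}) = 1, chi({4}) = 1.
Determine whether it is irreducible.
Irreducible: <chi, chi> = 1.

Explanation: <chi, chi> = (1/|G|) sum_C |C| * |chi(C)|^2 = (1/5)[1*|1|^2 + 1*|1|^2 + 1*|1|^2 + 1*|1|^2 + 1*|1|^2]
  = (1/5)[(1) + (1) + (1) + (1) + (1)] = 5/5 = 1.
(Exp terms are combined using exp(i*s)*conj(exp(i*t)) = exp(i*(s-t)), and sums of them are collapsed using the identity that for every m > 1 the m distinct m-th roots of unity sum to 0, e.g. 1 + exp(2*I*pi/3) + exp(-2*I*pi/3) = 0.)
A character is irreducible iff <chi, chi> = 1, so this representation is irreducible.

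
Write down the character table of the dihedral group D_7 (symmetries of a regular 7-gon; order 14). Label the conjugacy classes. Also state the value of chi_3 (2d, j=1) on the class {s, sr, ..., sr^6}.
Conjugacy classes: {e} of size 1, {r^1, r^6} of size 2, {r^2, r^5} of size 2, {r^3, r^4} of size 2, {s, sr, ..., sr^6} of size 7.
Character table:
  irrep \ class              {e} (size 1)  {r^1, r^6} (size 2)  {r^2, r^5} (size 2)  {r^3, r^4} (size 2)  {s, sr, ..., sr^6} (size 7)
  chi_1 (triv)               1             1                    1                    1                    1                          
  chi_2 (sign: r->1, s->-1)  1             1                    1                    1                    -1                         
  chi_3 (2d, j=1)            2             2*cos(2*pi/7)        -2*cos(3*pi/7)       -2*cos(pi/7)         0                          
  chi_4 (2d, j=2)            2             -2*cos(3*pi/7)       -2*cos(pi/7)         2*cos(2*pi/7)        0                          
  chi_5 (2d, j=3)            2             -2*cos(pi/7)         2*cos(2*pi/7)        -2*cos(3*pi/7)       0                          

Spot check: chi_3 (2d, j=1) on {s, sr, ..., sr^6} = 0.

Details: D_7 has order 2*7 = 14 with 5 conjugacy classes, hence 5 irreducibles. Sum of squared dims 1 + 1 + 4 + 4 + 4 = 14 = |G|. Linear characters come from the abelianisation; the 2-dimensional irreps have character r^k -> 2*cos(2*pi*j*k/7), reflections -> 0.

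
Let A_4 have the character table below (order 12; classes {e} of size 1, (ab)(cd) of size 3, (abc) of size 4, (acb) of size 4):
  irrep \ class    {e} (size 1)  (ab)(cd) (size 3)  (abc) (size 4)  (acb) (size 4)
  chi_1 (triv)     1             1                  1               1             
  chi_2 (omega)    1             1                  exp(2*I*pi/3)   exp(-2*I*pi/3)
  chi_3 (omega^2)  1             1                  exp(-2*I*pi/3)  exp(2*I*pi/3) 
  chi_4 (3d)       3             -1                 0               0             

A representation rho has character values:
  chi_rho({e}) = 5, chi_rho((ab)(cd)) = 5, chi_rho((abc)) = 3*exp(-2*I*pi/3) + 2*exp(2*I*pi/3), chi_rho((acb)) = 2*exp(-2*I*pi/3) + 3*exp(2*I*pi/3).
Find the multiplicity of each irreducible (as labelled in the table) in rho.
Multiplicities: chi_1: 0, chi_2: 2, chi_3: 3, chi_4: 0.

Proof sketch: Use <chi_rho, chi> = (1/|G|) sum_C |C| * chi_rho(C) * conj(chi(C)) with |G| = 12 for each irreducible chi in the table:
  <chi_rho, chi_1> = (1/12)[1*(5)*conj(1) + 3*(5)*conj(1) + 4*(3*exp(-2*I*pi/3) + 2*exp(2*I*pi/3))*conj(1) + 4*(2*exp(-2*I*pi/3) + 3*exp(2*I*pi/3))*conj(1)]
      = (1/12)[(5) + (15) + (12*exp(-2*I*pi/3) + 8*exp(2*I*pi/3)) + (8*exp(-2*I*pi/3) + 12*exp(2*I*pi/3))] = 0/12 = 0
  <chi_rho, chi_2> = (1/12)[1*(5)*conj(1) + 3*(5)*conj(1) + 4*(3*exp(-2*I*pi/3) + 2*exp(2*I*pi/3))*conj(exp(2*I*pi/3)) + 4*(2*exp(-2*I*pi/3) + 3*exp(2*I*pi/3))*conj(exp(-2*I*pi/3))]
      = (1/12)[(5) + (15) + (8 + 12*exp(2*I*pi/3)) + (8 + 12*exp(-2*I*pi/3))] = 24/12 = 2
  <chi_rho, chi_3> = (1/12)[1*(5)*conj(1) + 3*(5)*conj(1) + 4*(3*exp(-2*I*pi/3) + 2*exp(2*I*pi/3))*conj(exp(-2*I*pi/3)) + 4*(2*exp(-2*I*pi/3) + 3*exp(2*I*pi/3))*conj(exp(2*I*pi/3))]
      = (1/12)[(5) + (15) + (12 + 8*exp(-2*I*pi/3)) + (12 + 8*exp(2*I*pi/3))] = 36/12 = 3
  <chi_rho, chi_4> = (1/12)[1*(5)*conj(3) + 3*(5)*conj(-1) + 4*(3*exp(-2*I*pi/3) + 2*exp(2*I*pi/3))*conj(0) + 4*(2*exp(-2*I*pi/3) + 3*exp(2*I*pi/3))*conj(0)]
      = (1/12)[(15) + (-15) + (0) + (0)] = 0/12 = 0
(Exp terms are combined using exp(i*s)*conj(exp(i*t)) = exp(i*(s-t)), and sums of them are collapsed using the identity that for every m > 1 the m distinct m-th roots of unity sum to 0, e.g. 1 + exp(2*I*pi/3) + exp(-2*I*pi/3) = 0.)
Dimension check: dim(rho) = sum (mult * dim) = 0*1 + 2*1 + 3*1 + 0*3 = 5 = chi_rho(e) = 5.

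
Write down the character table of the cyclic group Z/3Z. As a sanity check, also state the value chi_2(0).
Character table of Z/3Z (irreps indexed chi_0,...,chi_2 with chi_k(m) = zeta_3^(k*m), zeta_3 = exp(2*pi*i/3)):
  irrep \ class  {0} (size 1)  {1} (size 1)    {2} (size 1)  
  chi_0          1             1               1             
  chi_1          1             exp(2*I*pi/3)   exp(-2*I*pi/3)
  chi_2          1             exp(-2*I*pi/3)  exp(2*I*pi/3) 

Spot check: chi_2(0) = zeta_3^(2*0) = zeta_3^0 = 1.

Derivation: Z/3Z is abelian, so all 3 irreducible complex representations are 1-dimensional. They are given by chi_k(m) = zeta_3^(k*m) for k = 0,...,2. Row orthogonality: sum_m chi_k(m) conj(chi_l(m)) = 3 * [k = l].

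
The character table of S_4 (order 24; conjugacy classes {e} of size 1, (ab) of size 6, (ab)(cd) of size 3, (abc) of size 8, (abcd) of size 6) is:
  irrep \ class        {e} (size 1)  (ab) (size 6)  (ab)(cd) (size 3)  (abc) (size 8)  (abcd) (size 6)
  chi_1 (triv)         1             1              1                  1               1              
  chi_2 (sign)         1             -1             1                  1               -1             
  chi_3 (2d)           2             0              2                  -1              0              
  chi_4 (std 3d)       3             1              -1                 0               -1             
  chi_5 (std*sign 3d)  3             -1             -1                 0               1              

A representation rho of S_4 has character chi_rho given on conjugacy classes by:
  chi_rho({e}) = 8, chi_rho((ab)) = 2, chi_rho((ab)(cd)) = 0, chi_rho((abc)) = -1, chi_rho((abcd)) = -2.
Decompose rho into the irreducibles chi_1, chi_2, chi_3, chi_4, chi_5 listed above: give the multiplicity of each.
Multiplicities: chi_1: 0, chi_2: 0, chi_3: 1, chi_4: 2, chi_5: 0.

Argument: Use <chi_rho, chi> = (1/|G|) sum_C |C| * chi_rho(C) * conj(chi(C)) with |G| = 24 for each irreducible chi in the table:
  <chi_rho, chi_1> = (1/24)[1*(8)*conj(1) + 6*(2)*conj(1) + 3*(0)*conj(1) + 8*(-1)*conj(1) + 6*(-2)*conj(1)]
      = (1/24)[(8) + (12) + (0) + (-8) + (-12)] = 0/24 = 0
  <chi_rho, chi_2> = (1/24)[1*(8)*conj(1) + 6*(2)*conj(-1) + 3*(0)*conj(1) + 8*(-1)*conj(1) + 6*(-2)*conj(-1)]
      = (1/24)[(8) + (-12) + (0) + (-8) + (12)] = 0/24 = 0
  <chi_rho, chi_3> = (1/24)[1*(8)*conj(2) + 6*(2)*conj(0) + 3*(0)*conj(2) + 8*(-1)*conj(-1) + 6*(-2)*conj(0)]
      = (1/24)[(16) + (0) + (0) + (8) + (0)] = 24/24 = 1
  <chi_rho, chi_4> = (1/24)[1*(8)*conj(3) + 6*(2)*conj(1) + 3*(0)*conj(-1) + 8*(-1)*conj(0) + 6*(-2)*conj(-1)]
      = (1/24)[(24) + (12) + (0) + (0) + (12)] = 48/24 = 2
  <chi_rho, chi_5> = (1/24)[1*(8)*conj(3) + 6*(2)*conj(-1) + 3*(0)*conj(-1) + 8*(-1)*conj(0) + 6*(-2)*conj(1)]
      = (1/24)[(24) + (-12) + (0) + (0) + (-12)] = 0/24 = 0
Dimension check: dim(rho) = sum (mult * dim) = 0*1 + 0*1 + 1*2 + 2*3 + 0*3 = 8 = chi_rho(e) = 8.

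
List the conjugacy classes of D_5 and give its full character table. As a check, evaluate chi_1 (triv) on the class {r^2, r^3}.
Conjugacy classes: {e} of size 1, {r^1, r^4} of size 2, {r^2, r^3} of size 2, {s, sr, ..., sr^4} of size 5.
Character table:
  irrep \ class              {e} (size 1)  {r^1, r^4} (size 2)  {r^2, r^3} (size 2)  {s, sr, ..., sr^4} (size 5)
  chi_1 (triv)               1             1                    1                    1                          
  chi_2 (sign: r->1, s->-1)  1             1                    1                    -1                         
  chi_3 (2d, j=1)            2             -1/2 + sqrt(5)/2     -sqrt(5)/2 - 1/2     0                          
  chi_4 (2d, j=2)            2             -sqrt(5)/2 - 1/2     -1/2 + sqrt(5)/2     0                          

Spot check: chi_1 (triv) on {r^2, r^3} = 1.

Argument: D_5 has order 2*5 = 10 with 4 conjugacy classes, hence 4 irreducibles. Sum of squared dims 1 + 1 + 4 + 4 = 10 = |G|. Linear characters come from the abelianisation; the 2-dimensional irreps have character r^k -> 2*cos(2*pi*j*k/5), reflections -> 0.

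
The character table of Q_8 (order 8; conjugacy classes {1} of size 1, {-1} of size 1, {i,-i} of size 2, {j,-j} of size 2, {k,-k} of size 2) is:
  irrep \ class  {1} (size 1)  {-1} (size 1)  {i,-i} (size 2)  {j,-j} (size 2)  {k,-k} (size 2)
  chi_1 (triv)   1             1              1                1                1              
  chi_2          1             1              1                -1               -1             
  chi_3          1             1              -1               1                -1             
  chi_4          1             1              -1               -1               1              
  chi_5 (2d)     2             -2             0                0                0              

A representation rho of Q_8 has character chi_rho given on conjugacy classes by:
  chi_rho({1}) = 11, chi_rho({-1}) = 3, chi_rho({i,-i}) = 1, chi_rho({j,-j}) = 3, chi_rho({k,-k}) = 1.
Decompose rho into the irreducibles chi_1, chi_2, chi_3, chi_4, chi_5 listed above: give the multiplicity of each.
Multiplicities: chi_1: 3, chi_2: 1, chi_3: 2, chi_4: 1, chi_5: 2.

Reasoning: Use <chi_rho, chi> = (1/|G|) sum_C |C| * chi_rho(C) * conj(chi(C)) with |G| = 8 for each irreducible chi in the table:
  <chi_rho, chi_1> = (1/8)[1*(11)*conj(1) + 1*(3)*conj(1) + 2*(1)*conj(1) + 2*(3)*conj(1) + 2*(1)*conj(1)]
      = (1/8)[(11) + (3) + (2) + (6) + (2)] = 24/8 = 3
  <chi_rho, chi_2> = (1/8)[1*(11)*conj(1) + 1*(3)*conj(1) + 2*(1)*conj(1) + 2*(3)*conj(-1) + 2*(1)*conj(-1)]
      = (1/8)[(11) + (3) + (2) + (-6) + (-2)] = 8/8 = 1
  <chi_rho, chi_3> = (1/8)[1*(11)*conj(1) + 1*(3)*conj(1) + 2*(1)*conj(-1) + 2*(3)*conj(1) + 2*(1)*conj(-1)]
      = (1/8)[(11) + (3) + (-2) + (6) + (-2)] = 16/8 = 2
  <chi_rho, chi_4> = (1/8)[1*(11)*conj(1) + 1*(3)*conj(1) + 2*(1)*conj(-1) + 2*(3)*conj(-1) + 2*(1)*conj(1)]
      = (1/8)[(11) + (3) + (-2) + (-6) + (2)] = 8/8 = 1
  <chi_rho, chi_5> = (1/8)[1*(11)*conj(2) + 1*(3)*conj(-2) + 2*(1)*conj(0) + 2*(3)*conj(0) + 2*(1)*conj(0)]
      = (1/8)[(22) + (-6) + (0) + (0) + (0)] = 16/8 = 2
Dimension check: dim(rho) = sum (mult * dim) = 3*1 + 1*1 + 2*1 + 1*1 + 2*2 = 11 = chi_rho(e) = 11.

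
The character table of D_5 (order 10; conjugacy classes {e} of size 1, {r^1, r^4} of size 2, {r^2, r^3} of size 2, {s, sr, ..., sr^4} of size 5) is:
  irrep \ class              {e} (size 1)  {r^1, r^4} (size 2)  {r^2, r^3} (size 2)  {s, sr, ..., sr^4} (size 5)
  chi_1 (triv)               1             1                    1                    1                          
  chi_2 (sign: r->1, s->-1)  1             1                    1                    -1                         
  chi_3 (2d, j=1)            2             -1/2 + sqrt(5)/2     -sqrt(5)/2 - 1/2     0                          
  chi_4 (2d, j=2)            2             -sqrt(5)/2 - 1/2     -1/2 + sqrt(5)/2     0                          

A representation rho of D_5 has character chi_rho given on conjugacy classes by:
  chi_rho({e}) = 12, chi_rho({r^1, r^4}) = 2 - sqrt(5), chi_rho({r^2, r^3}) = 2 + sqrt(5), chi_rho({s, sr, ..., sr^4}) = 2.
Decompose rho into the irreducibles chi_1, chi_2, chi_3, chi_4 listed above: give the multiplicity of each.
Multiplicities: chi_1: 3, chi_2: 1, chi_3: 1, chi_4: 3.

Explanation: Use <chi_rho, chi> = (1/|G|) sum_C |C| * chi_rho(C) * conj(chi(C)) with |G| = 10 for each irreducible chi in the table:
  <chi_rho, chi_1> = (1/10)[1*(12)*conj(1) + 2*(2 - sqrt(5))*conj(1) + 2*(2 + sqrt(5))*conj(1) + 5*(2)*conj(1)]
      = (1/10)[(12) + (4 - 2*sqrt(5)) + (4 + 2*sqrt(5)) + (10)] = 30/10 = 3
  <chi_rho, chi_2> = (1/10)[1*(12)*conj(1) + 2*(2 - sqrt(5))*conj(1) + 2*(2 + sqrt(5))*conj(1) + 5*(2)*conj(-1)]
      = (1/10)[(12) + (4 - 2*sqrt(5)) + (4 + 2*sqrt(5)) + (-10)] = 10/10 = 1
  <chi_rho, chi_3> = (1/10)[1*(12)*conj(2) + 2*(2 - sqrt(5))*conj(-1/2 + sqrt(5)/2) + 2*(2 + sqrt(5))*conj(-sqrt(5)/2 - 1/2) + 5*(2)*conj(0)]
      = (1/10)[(24) + (-7 + 3*sqrt(5)) + (-7 - 3*sqrt(5)) + (0)] = 10/10 = 1
  <chi_rho, chi_4> = (1/10)[1*(12)*conj(2) + 2*(2 - sqrt(5))*conj(-sqrt(5)/2 - 1/2) + 2*(2 + sqrt(5))*conj(-1/2 + sqrt(5)/2) + 5*(2)*conj(0)]
      = (1/10)[(24) + (3 - sqrt(5)) + (sqrt(5) + 3) + (0)] = 30/10 = 3
Dimension check: dim(rho) = sum (mult * dim) = 3*1 + 1*1 + 1*2 + 3*2 = 12 = chi_rho(e) = 12.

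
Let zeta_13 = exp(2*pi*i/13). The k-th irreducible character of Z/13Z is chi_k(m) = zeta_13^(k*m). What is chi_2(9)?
chi_2(9) = zeta_13^18 = exp(10*I*pi/13)

Solution. chi_2(9) = zeta_13^(2*9) = zeta_13^18. Since zeta_13^13 = 1, this equals zeta_13^5 = exp(2*pi*i*5/13) = exp(10*I*pi/13).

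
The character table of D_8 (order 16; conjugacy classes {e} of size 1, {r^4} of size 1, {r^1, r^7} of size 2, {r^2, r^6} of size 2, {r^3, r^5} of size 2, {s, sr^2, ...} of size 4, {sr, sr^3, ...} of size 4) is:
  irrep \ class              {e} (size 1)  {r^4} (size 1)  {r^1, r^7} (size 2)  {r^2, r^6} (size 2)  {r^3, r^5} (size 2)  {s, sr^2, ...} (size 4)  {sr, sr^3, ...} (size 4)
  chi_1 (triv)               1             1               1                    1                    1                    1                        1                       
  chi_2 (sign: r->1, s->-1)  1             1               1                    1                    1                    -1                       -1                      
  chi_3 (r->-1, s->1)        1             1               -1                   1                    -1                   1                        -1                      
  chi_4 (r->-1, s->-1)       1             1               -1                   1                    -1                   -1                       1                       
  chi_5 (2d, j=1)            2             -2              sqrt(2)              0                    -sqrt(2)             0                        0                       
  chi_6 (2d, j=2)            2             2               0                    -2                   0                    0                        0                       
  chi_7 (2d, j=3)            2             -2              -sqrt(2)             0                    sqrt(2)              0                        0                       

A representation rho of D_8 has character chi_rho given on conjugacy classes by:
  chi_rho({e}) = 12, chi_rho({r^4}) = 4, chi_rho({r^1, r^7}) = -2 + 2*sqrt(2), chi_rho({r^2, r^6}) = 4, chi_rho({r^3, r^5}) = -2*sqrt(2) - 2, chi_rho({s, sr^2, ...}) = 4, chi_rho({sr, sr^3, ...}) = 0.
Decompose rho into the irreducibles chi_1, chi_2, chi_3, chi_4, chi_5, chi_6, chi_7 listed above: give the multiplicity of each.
Multiplicities: chi_1: 2, chi_2: 0, chi_3: 3, chi_4: 1, chi_5: 2, chi_6: 1, chi_7: 0.

Proof sketch: Use <chi_rho, chi> = (1/|G|) sum_C |C| * chi_rho(C) * conj(chi(C)) with |G| = 16 for each irreducible chi in the table:
  <chi_rho, chi_1> = (1/16)[1*(12)*conj(1) + 1*(4)*conj(1) + 2*(-2 + 2*sqrt(2))*conj(1) + 2*(4)*conj(1) + 2*(-2*sqrt(2) - 2)*conj(1) + 4*(4)*conj(1) + 4*(0)*conj(1)]
      = (1/16)[(12) + (4) + (-4 + 4*sqrt(2)) + (8) + (-4*sqrt(2) - 4) + (16) + (0)] = 32/16 = 2
  <chi_rho, chi_2> = (1/16)[1*(12)*conj(1) + 1*(4)*conj(1) + 2*(-2 + 2*sqrt(2))*conj(1) + 2*(4)*conj(1) + 2*(-2*sqrt(2) - 2)*conj(1) + 4*(4)*conj(-1) + 4*(0)*conj(-1)]
      = (1/16)[(12) + (4) + (-4 + 4*sqrt(2)) + (8) + (-4*sqrt(2) - 4) + (-16) + (0)] = 0/16 = 0
  <chi_rho, chi_3> = (1/16)[1*(12)*conj(1) + 1*(4)*conj(1) + 2*(-2 + 2*sqrt(2))*conj(-1) + 2*(4)*conj(1) + 2*(-2*sqrt(2) - 2)*conj(-1) + 4*(4)*conj(1) + 4*(0)*conj(-1)]
      = (1/16)[(12) + (4) + (4 - 4*sqrt(2)) + (8) + (4 + 4*sqrt(2)) + (16) + (0)] = 48/16 = 3
  <chi_rho, chi_4> = (1/16)[1*(12)*conj(1) + 1*(4)*conj(1) + 2*(-2 + 2*sqrt(2))*conj(-1) + 2*(4)*conj(1) + 2*(-2*sqrt(2) - 2)*conj(-1) + 4*(4)*conj(-1) + 4*(0)*conj(1)]
      = (1/16)[(12) + (4) + (4 - 4*sqrt(2)) + (8) + (4 + 4*sqrt(2)) + (-16) + (0)] = 16/16 = 1
  <chi_rho, chi_5> = (1/16)[1*(12)*conj(2) + 1*(4)*conj(-2) + 2*(-2 + 2*sqrt(2))*conj(sqrt(2)) + 2*(4)*conj(0) + 2*(-2*sqrt(2) - 2)*conj(-sqrt(2)) + 4*(4)*conj(0) + 4*(0)*conj(0)]
      = (1/16)[(24) + (-8) + (8 - 4*sqrt(2)) + (0) + (4*sqrt(2) + 8) + (0) + (0)] = 32/16 = 2
  <chi_rho, chi_6> = (1/16)[1*(12)*conj(2) + 1*(4)*conj(2) + 2*(-2 + 2*sqrt(2))*conj(0) + 2*(4)*conj(-2) + 2*(-2*sqrt(2) - 2)*conj(0) + 4*(4)*conj(0) + 4*(0)*conj(0)]
      = (1/16)[(24) + (8) + (0) + (-16) + (0) + (0) + (0)] = 16/16 = 1
  <chi_rho, chi_7> = (1/16)[1*(12)*conj(2) + 1*(4)*conj(-2) + 2*(-2 + 2*sqrt(2))*conj(-sqrt(2)) + 2*(4)*conj(0) + 2*(-2*sqrt(2) - 2)*conj(sqrt(2)) + 4*(4)*conj(0) + 4*(0)*conj(0)]
      = (1/16)[(24) + (-8) + (-8 + 4*sqrt(2)) + (0) + (-8 - 4*sqrt(2)) + (0) + (0)] = 0/16 = 0
Dimension check: dim(rho) = sum (mult * dim) = 2*1 + 0*1 + 3*1 + 1*1 + 2*2 + 1*2 + 0*2 = 12 = chi_rho(e) = 12.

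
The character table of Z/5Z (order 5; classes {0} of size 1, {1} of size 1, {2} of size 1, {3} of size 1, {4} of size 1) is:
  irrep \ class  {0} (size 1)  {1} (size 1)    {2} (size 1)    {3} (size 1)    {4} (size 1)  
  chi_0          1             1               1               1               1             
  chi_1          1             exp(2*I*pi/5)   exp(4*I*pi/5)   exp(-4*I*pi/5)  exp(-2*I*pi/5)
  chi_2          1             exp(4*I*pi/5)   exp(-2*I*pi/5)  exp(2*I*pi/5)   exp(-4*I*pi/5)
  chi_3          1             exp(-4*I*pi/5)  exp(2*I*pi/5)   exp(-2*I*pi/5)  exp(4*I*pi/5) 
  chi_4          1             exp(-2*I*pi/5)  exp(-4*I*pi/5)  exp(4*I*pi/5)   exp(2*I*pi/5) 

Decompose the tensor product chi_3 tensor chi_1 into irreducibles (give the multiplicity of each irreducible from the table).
chi_3 tensor chi_1 = chi_4 (all other irreducibles have multiplicity 0).

Proof sketch: The character of a tensor product is the pointwise product (chi_3 * chi_1)(C) = chi_3(C) * chi_1(C):
  {0}: (1)*(1), {1}: (exp(-4*I*pi/5))*(exp(2*I*pi/5)), {2}: (exp(2*I*pi/5))*(exp(4*I*pi/5)), {3}: (exp(-2*I*pi/5))*(exp(-4*I*pi/5)), {4}: (exp(4*I*pi/5))*(exp(-2*I*pi/5))
so (chi_3 * chi_1) takes values
  {0} -> 1, {1} -> exp(-2*I*pi/5), {2} -> exp(-4*I*pi/5), {3} -> exp(4*I*pi/5), {4} -> exp(2*I*pi/5).
Now take the inner product of this character with each irreducible chi from the table, <chi_3*chi_1, chi> = (1/5) sum_C |C| (chi_3*chi_1)(C) conj(chi(C)):
  <chi_3*chi_1, chi_0> = (1/5)[1*(1)*conj(1) + 1*(exp(-2*I*pi/5))*conj(1) + 1*(exp(-4*I*pi/5))*conj(1) + 1*(exp(4*I*pi/5))*conj(1) + 1*(exp(2*I*pi/5))*conj(1)]
      = (1/5)[(1) + (exp(-2*I*pi/5)) + (exp(-4*I*pi/5)) + (exp(4*I*pi/5)) + (exp(2*I*pi/5))] = 0/5 = 0
  <chi_3*chi_1, chi_1> = (1/5)[1*(1)*conj(1) + 1*(exp(-2*I*pi/5))*conj(exp(2*I*pi/5)) + 1*(exp(-4*I*pi/5))*conj(exp(4*I*pi/5)) + 1*(exp(4*I*pi/5))*conj(exp(-4*I*pi/5)) + 1*(exp(2*I*pi/5))*conj(exp(-2*I*pi/5))]
      = (1/5)[(1) + (exp(-4*I*pi/5)) + (exp(2*I*pi/5)) + (exp(-2*I*pi/5)) + (exp(4*I*pi/5))] = 0/5 = 0
  <chi_3*chi_1, chi_2> = (1/5)[1*(1)*conj(1) + 1*(exp(-2*I*pi/5))*conj(exp(4*I*pi/5)) + 1*(exp(-4*I*pi/5))*conj(exp(-2*I*pi/5)) + 1*(exp(4*I*pi/5))*conj(exp(2*I*pi/5)) + 1*(exp(2*I*pi/5))*conj(exp(-4*I*pi/5))]
      = (1/5)[(1) + (exp(4*I*pi/5)) + (exp(-2*I*pi/5)) + (exp(2*I*pi/5)) + (exp(-4*I*pi/5))] = 0/5 = 0
  <chi_3*chi_1, chi_3> = (1/5)[1*(1)*conj(1) + 1*(exp(-2*I*pi/5))*conj(exp(-4*I*pi/5)) + 1*(exp(-4*I*pi/5))*conj(exp(2*I*pi/5)) + 1*(exp(4*I*pi/5))*conj(exp(-2*I*pi/5)) + 1*(exp(2*I*pi/5))*conj(exp(4*I*pi/5))]
      = (1/5)[(1) + (exp(2*I*pi/5)) + (exp(4*I*pi/5)) + (exp(-4*I*pi/5)) + (exp(-2*I*pi/5))] = 0/5 = 0
  <chi_3*chi_1, chi_4> = (1/5)[1*(1)*conj(1) + 1*(exp(-2*I*pi/5))*conj(exp(-2*I*pi/5)) + 1*(exp(-4*I*pi/5))*conj(exp(-4*I*pi/5)) + 1*(exp(4*I*pi/5))*conj(exp(4*I*pi/5)) + 1*(exp(2*I*pi/5))*conj(exp(2*I*pi/5))]
      = (1/5)[(1) + (1) + (1) + (1) + (1)] = 5/5 = 1
(Exp terms are combined using exp(i*s)*conj(exp(i*t)) = exp(i*(s-t)), and sums of them are collapsed using the identity that for every m > 1 the m distinct m-th roots of unity sum to 0, e.g. 1 + exp(2*I*pi/3) + exp(-2*I*pi/3) = 0.)
Hence the multiplicities are chi_4: 1. Dimension check: dim(chi_3)*dim(chi_1) = 1*1 = 1 and sum (mult * dim) = 1*1 = 1.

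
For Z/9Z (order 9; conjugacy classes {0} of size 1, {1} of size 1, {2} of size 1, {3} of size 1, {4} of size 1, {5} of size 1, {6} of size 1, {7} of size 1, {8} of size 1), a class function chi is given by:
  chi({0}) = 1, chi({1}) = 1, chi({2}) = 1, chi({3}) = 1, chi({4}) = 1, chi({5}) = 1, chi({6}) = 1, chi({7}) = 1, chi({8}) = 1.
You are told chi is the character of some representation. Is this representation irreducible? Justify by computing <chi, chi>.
Irreducible: <chi, chi> = 1.

Working: <chi, chi> = (1/|G|) sum_C |C| * |chi(C)|^2 = (1/9)[1*|1|^2 + 1*|1|^2 + 1*|1|^2 + 1*|1|^2 + 1*|1|^2 + 1*|1|^2 + 1*|1|^2 + 1*|1|^2 + 1*|1|^2]
  = (1/9)[(1) + (1) + (1) + (1) + (1) + (1) + (1) + (1) + (1)] = 9/9 = 1.
(Exp terms are combined using exp(i*s)*conj(exp(i*t)) = exp(i*(s-t)), and sums of them are collapsed using the identity that for every m > 1 the m distinct m-th roots of unity sum to 0, e.g. 1 + exp(2*I*pi/3) + exp(-2*I*pi/3) = 0.)
A character is irreducible iff <chi, chi> = 1, so this representation is irreducible.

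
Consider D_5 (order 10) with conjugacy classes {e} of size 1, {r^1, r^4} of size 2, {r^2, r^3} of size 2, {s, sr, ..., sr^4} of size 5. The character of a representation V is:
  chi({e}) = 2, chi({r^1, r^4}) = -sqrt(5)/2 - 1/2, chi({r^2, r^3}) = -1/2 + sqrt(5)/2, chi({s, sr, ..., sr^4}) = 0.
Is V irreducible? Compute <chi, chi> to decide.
Irreducible: <chi, chi> = 1.

<chi, chi> = (1/|G|) sum_C |C| * |chi(C)|^2 = (1/10)[1*|2|^2 + 2*|-sqrt(5)/2 - 1/2|^2 + 2*|-1/2 + sqrt(5)/2|^2 + 5*|0|^2]
  = (1/10)[(4) + (sqrt(5) + 3) + (3 - sqrt(5)) + (0)] = 10/10 = 1.
A character is irreducible iff <chi, chi> = 1, so this representation is irreducible.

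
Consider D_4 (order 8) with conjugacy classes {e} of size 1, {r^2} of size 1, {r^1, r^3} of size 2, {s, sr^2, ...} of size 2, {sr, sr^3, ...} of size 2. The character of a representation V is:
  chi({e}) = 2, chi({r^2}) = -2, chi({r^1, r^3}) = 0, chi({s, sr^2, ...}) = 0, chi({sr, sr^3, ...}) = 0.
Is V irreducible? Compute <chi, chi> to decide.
Irreducible: <chi, chi> = 1.

Working: <chi, chi> = (1/|G|) sum_C |C| * |chi(C)|^2 = (1/8)[1*|2|^2 + 1*|-2|^2 + 2*|0|^2 + 2*|0|^2 + 2*|0|^2]
  = (1/8)[(4) + (4) + (0) + (0) + (0)] = 8/8 = 1.
A character is irreducible iff <chi, chi> = 1, so this representation is irreducible.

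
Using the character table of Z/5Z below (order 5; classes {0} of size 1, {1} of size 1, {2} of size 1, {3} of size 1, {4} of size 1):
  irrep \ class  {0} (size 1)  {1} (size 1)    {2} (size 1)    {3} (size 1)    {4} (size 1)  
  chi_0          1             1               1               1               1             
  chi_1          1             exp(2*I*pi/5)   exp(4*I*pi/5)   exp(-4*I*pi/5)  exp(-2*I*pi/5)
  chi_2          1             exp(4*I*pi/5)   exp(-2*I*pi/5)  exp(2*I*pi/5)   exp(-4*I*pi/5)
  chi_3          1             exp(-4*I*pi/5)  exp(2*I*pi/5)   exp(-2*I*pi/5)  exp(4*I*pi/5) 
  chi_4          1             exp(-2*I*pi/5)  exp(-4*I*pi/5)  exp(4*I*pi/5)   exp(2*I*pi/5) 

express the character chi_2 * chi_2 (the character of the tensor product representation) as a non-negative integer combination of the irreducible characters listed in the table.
chi_2 tensor chi_2 = chi_4 (all other irreducibles have multiplicity 0).

Solution. The character of a tensor product is the pointwise product (chi_2 * chi_2)(C) = chi_2(C) * chi_2(C):
  {0}: (1)*(1), {1}: (exp(4*I*pi/5))*(exp(4*I*pi/5)), {2}: (exp(-2*I*pi/5))*(exp(-2*I*pi/5)), {3}: (exp(2*I*pi/5))*(exp(2*I*pi/5)), {4}: (exp(-4*I*pi/5))*(exp(-4*I*pi/5))
so (chi_2 * chi_2) takes values
  {0} -> 1, {1} -> exp(-2*I*pi/5), {2} -> exp(-4*I*pi/5), {3} -> exp(4*I*pi/5), {4} -> exp(2*I*pi/5).
Now take the inner product of this character with each irreducible chi from the table, <chi_2*chi_2, chi> = (1/5) sum_C |C| (chi_2*chi_2)(C) conj(chi(C)):
  <chi_2*chi_2, chi_0> = (1/5)[1*(1)*conj(1) + 1*(exp(-2*I*pi/5))*conj(1) + 1*(exp(-4*I*pi/5))*conj(1) + 1*(exp(4*I*pi/5))*conj(1) + 1*(exp(2*I*pi/5))*conj(1)]
      = (1/5)[(1) + (exp(-2*I*pi/5)) + (exp(-4*I*pi/5)) + (exp(4*I*pi/5)) + (exp(2*I*pi/5))] = 0/5 = 0
  <chi_2*chi_2, chi_1> = (1/5)[1*(1)*conj(1) + 1*(exp(-2*I*pi/5))*conj(exp(2*I*pi/5)) + 1*(exp(-4*I*pi/5))*conj(exp(4*I*pi/5)) + 1*(exp(4*I*pi/5))*conj(exp(-4*I*pi/5)) + 1*(exp(2*I*pi/5))*conj(exp(-2*I*pi/5))]
      = (1/5)[(1) + (exp(-4*I*pi/5)) + (exp(2*I*pi/5)) + (exp(-2*I*pi/5)) + (exp(4*I*pi/5))] = 0/5 = 0
  <chi_2*chi_2, chi_2> = (1/5)[1*(1)*conj(1) + 1*(exp(-2*I*pi/5))*conj(exp(4*I*pi/5)) + 1*(exp(-4*I*pi/5))*conj(exp(-2*I*pi/5)) + 1*(exp(4*I*pi/5))*conj(exp(2*I*pi/5)) + 1*(exp(2*I*pi/5))*conj(exp(-4*I*pi/5))]
      = (1/5)[(1) + (exp(4*I*pi/5)) + (exp(-2*I*pi/5)) + (exp(2*I*pi/5)) + (exp(-4*I*pi/5))] = 0/5 = 0
  <chi_2*chi_2, chi_3> = (1/5)[1*(1)*conj(1) + 1*(exp(-2*I*pi/5))*conj(exp(-4*I*pi/5)) + 1*(exp(-4*I*pi/5))*conj(exp(2*I*pi/5)) + 1*(exp(4*I*pi/5))*conj(exp(-2*I*pi/5)) + 1*(exp(2*I*pi/5))*conj(exp(4*I*pi/5))]
      = (1/5)[(1) + (exp(2*I*pi/5)) + (exp(4*I*pi/5)) + (exp(-4*I*pi/5)) + (exp(-2*I*pi/5))] = 0/5 = 0
  <chi_2*chi_2, chi_4> = (1/5)[1*(1)*conj(1) + 1*(exp(-2*I*pi/5))*conj(exp(-2*I*pi/5)) + 1*(exp(-4*I*pi/5))*conj(exp(-4*I*pi/5)) + 1*(exp(4*I*pi/5))*conj(exp(4*I*pi/5)) + 1*(exp(2*I*pi/5))*conj(exp(2*I*pi/5))]
      = (1/5)[(1) + (1) + (1) + (1) + (1)] = 5/5 = 1
(Exp terms are combined using exp(i*s)*conj(exp(i*t)) = exp(i*(s-t)), and sums of them are collapsed using the identity that for every m > 1 the m distinct m-th roots of unity sum to 0, e.g. 1 + exp(2*I*pi/3) + exp(-2*I*pi/3) = 0.)
Hence the multiplicities are chi_4: 1. Dimension check: dim(chi_2)*dim(chi_2) = 1*1 = 1 and sum (mult * dim) = 1*1 = 1.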